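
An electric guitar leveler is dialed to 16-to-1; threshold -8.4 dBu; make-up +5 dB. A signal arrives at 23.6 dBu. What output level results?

23.6 dBu sits 32 dB over threshold.
The 32 dB excess becomes 2 dB after 16:1 reduction.
That puts the output at -6.4 dBu; make-up adds 5 dB, giving -1.4 dBu.

-1.4 dBu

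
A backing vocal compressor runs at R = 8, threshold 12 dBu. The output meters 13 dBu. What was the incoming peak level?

Post-compression overshoot = 13 − 12 = 1 dB.
Before 8:1 compression the overshoot was 1 × 8 = 8 dB, so input = 12 + 8 = 20 dBu.

20 dBu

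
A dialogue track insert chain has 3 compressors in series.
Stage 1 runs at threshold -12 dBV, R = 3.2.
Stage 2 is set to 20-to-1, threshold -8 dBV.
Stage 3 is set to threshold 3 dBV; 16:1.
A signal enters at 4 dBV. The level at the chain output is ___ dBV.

Stage 1: 16 dB above -12 dBV, reduced 3.2:1 to 5 dB above → -7 dBV.
Stage 2: overshoot 1 dB → 1/20 = 0.05 dB → -7.95 dBV.
Stage 3: below threshold (-7.95 ≤ 3); passes unchanged; output -7.95 dBV.

-7.95 dBV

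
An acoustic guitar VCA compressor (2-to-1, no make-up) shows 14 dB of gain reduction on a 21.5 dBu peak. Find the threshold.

-6.5 dBu

Input is 28 dB above T (since output overshoot × R = input overshoot: (7.5 − T)·2 = 21.5 − T gives T = -6.5 dBu).
Check: -6.5 + (21.5 − (-6.5))/2 = -6.5 + 14 = 7.5 dBu. ✓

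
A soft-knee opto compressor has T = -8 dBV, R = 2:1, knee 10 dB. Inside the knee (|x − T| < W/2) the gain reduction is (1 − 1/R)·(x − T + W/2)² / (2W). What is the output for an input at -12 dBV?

-12.025 dBV

x − T + W/2 = -12 − (-8) + 5 = 1.
GR = (1 − 1/2) × 1² / 20 = 0.5 × 1 / 20 = 0.025 dB.
Output = -12 − 0.025 = -12.025 dBV.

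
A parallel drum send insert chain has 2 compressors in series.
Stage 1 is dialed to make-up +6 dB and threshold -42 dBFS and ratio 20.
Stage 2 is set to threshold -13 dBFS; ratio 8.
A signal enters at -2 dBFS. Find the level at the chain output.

-34 dBFS

Stage 1: 40 dB above -42 dBFS, reduced 20:1 to 2 dB above → -40 dBFS; +6 dB make-up → -34 dBFS.
Stage 2: -34 dBFS is at or below the -13 dBFS threshold — no compression; output -34 dBFS.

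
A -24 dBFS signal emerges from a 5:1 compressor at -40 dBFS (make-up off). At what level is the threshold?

Gain reduction = -24 − (-40) = 16 dB; output overshoot = GR / (R − 1) = 16 / 4 = 4 dB.
Threshold = output − output overshoot = -40 − 4 = -44 dBFS.

-44 dBFS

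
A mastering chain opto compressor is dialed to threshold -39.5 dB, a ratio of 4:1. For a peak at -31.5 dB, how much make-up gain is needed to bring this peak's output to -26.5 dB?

11 dB

The peak compresses to -39.5 + 8/4 = -37.5 dB.
To reach -26.5 dB requires -26.5 − (-37.5) = 11 dB of make-up.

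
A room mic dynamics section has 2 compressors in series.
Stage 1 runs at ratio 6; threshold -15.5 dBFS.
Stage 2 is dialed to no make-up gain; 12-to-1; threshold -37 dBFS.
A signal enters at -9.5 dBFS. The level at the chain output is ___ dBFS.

Stage 1: 6 dB above -15.5 dBFS, reduced 6:1 to 1 dB above → -14.5 dBFS.
Stage 2: 22.5 dB above -37 dBFS, reduced 12:1 to 1.875 dB above → -35.125 dBFS.

-35.125 dBFS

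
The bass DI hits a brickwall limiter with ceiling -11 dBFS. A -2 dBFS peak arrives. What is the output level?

-11 dBFS

The limiter clamps the peak to its -11 dBFS ceiling.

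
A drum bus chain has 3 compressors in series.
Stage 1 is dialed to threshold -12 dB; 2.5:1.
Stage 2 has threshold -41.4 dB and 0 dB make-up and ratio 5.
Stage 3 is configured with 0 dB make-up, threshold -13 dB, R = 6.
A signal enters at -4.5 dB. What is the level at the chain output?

-34.92 dB

Stage 1: 7.5 dB above -12 dB, reduced 2.5:1 to 3 dB above → -9 dB.
Stage 2: 32.4 dB above -41.4 dB, reduced 5:1 to 6.48 dB above → -34.92 dB.
Stage 3: below threshold (-34.92 ≤ -13); passes unchanged; output -34.92 dB.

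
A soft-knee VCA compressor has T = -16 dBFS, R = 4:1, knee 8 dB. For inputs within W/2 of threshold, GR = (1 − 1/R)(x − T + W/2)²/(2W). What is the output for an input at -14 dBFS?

-15.6875 dBFS

x − T + W/2 = -14 − (-16) + 4 = 6.
GR = (1 − 1/4) × 6² / 16 = 0.75 × 36 / 16 = 1.6875 dB.
Output = -14 − 1.6875 = -15.6875 dBFS.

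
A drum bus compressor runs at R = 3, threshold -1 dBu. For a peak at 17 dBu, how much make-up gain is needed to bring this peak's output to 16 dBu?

11 dB

The peak compresses to -1 + 18/3 = 5 dBu.
To reach 16 dBu requires 16 − 5 = 11 dB of make-up.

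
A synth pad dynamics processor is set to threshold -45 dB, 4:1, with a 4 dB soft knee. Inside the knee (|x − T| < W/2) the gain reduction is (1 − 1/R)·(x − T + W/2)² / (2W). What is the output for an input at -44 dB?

x − T + W/2 = -44 − (-45) + 2 = 3.
GR = (1 − 1/4) × 3² / 8 = 0.75 × 9 / 8 = 0.84375 dB.
Output = -44 − 0.84375 = -44.84375 dB.

-44.84375 dB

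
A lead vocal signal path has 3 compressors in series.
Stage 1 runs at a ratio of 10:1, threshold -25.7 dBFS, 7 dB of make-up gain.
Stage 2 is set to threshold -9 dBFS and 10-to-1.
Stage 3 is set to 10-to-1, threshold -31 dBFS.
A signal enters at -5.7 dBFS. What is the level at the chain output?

-29.57 dBFS

Stage 1: overshoot 20 dB → 20/10 = 2 dB → -23.7 dBFS; +7 dB make-up → -16.7 dBFS.
Stage 2: below threshold (-16.7 ≤ -9); passes unchanged; output -16.7 dBFS.
Stage 3: -16.7 dBFS is 14.3 dB over -31 dBFS; at 10:1 that becomes 1.43 dB over, giving -29.57 dBFS.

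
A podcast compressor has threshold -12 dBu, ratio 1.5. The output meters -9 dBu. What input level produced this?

That's 3 dB above the -12 dBu threshold.
Before 1.5:1 compression the overshoot was 3 × 1.5 = 4.5 dB, so input = -12 + 4.5 = -7.5 dBu.

-7.5 dBu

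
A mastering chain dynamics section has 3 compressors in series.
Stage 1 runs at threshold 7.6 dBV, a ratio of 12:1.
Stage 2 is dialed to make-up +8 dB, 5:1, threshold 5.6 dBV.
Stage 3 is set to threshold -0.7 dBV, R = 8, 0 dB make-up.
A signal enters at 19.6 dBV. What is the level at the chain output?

Stage 1: overshoot 12 dB → 12/12 = 1 dB → 8.6 dBV.
Stage 2: 3 dB above 5.6 dBV, reduced 5:1 to 0.6 dB above → 6.2 dBV; +8 dB make-up → 14.2 dBV.
Stage 3: 14.2 dBV is 14.9 dB over -0.7 dBV; at 8:1 that becomes 1.8625 dB over, giving 1.1625 dBV.

1.1625 dBV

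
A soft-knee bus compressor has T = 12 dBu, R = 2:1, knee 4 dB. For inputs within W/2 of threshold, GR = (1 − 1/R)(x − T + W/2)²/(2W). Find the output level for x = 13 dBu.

12.4375 dBu

x − T + W/2 = 13 − 12 + 2 = 3.
GR = (1 − 1/2) × 3² / 8 = 0.5 × 9 / 8 = 0.5625 dB.
Output = 13 − 0.5625 = 12.4375 dBu.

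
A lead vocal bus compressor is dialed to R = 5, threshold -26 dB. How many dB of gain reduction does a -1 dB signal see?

20 dB

-1 dB exceeds the threshold by 25 dB.
At 5:1, output sits 25/5 = 5 dB above threshold.
So the signal is attenuated by 25 − 5 = 20 dB.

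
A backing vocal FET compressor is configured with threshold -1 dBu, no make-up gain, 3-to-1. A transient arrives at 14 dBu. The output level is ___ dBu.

The input is 15 dB above the -1 dBu threshold.
3:1 compression reduces that to 15/3 = 5 dB over.
That puts the output at 4 dBu.

4 dBu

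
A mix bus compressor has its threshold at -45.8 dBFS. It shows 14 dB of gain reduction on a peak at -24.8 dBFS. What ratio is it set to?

3:1

Input overshoot = -24.8 − (-45.8) = 21 dB.
Output overshoot = 21 − 14 = 7 dB.
Ratio = input overshoot / output overshoot = 21 / 7 = 3.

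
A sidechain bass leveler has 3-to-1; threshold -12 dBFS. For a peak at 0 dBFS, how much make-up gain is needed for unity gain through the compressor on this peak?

8 dB

Without make-up, output = threshold + overshoot/3 = -12 + 4 = -8 dBFS.
Gap to target: 8 dB.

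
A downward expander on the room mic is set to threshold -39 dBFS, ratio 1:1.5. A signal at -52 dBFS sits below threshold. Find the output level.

Undershoot = (-39) − (-52) = 13 dB.
At 1:1.5, that expands to 19.5 dB under threshold.
Output = -39 − 19.5 = -58.5 dBFS.

-58.5 dBFS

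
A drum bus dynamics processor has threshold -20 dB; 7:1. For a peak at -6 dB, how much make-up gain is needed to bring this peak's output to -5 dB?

13 dB

The peak compresses to -20 + 14/7 = -18 dB.
To reach -5 dB requires -5 − (-18) = 13 dB of make-up.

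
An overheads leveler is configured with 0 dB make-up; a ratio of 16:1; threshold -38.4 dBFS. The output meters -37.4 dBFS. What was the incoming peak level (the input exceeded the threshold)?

That's 1 dB above the -38.4 dBFS threshold.
Input overshoot = R × output overshoot = 16 dB → input = -38.4 + 16 = -22.4 dBFS.

-22.4 dBFS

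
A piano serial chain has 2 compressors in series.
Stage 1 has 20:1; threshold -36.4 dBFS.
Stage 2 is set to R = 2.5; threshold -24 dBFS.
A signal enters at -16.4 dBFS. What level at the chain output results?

-35.4 dBFS

Stage 1: 20 dB above -36.4 dBFS, reduced 20:1 to 1 dB above → -35.4 dBFS.
Stage 2: -35.4 dBFS is at or below the -24 dBFS threshold — no compression; output -35.4 dBFS.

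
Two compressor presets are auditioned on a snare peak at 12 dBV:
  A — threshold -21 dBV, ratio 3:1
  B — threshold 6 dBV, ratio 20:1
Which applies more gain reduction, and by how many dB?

A, by 16.3 dB

A: overshoot 33 dB → output overshoot 11 dB → GR 22 dB.
B: overshoot 6 dB → output overshoot 0.3 dB → GR 5.7 dB.
A reduces 16.3 dB more.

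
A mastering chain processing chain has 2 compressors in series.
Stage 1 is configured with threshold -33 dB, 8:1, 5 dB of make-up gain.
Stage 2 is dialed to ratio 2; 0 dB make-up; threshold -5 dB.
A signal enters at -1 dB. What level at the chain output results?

Stage 1: -1 dB is 32 dB over -33 dB; at 8:1 that becomes 4 dB over, giving -29 dB; +5 dB make-up → -24 dB.
Stage 2: below threshold (-24 ≤ -5); passes unchanged; output -24 dB.

-24 dB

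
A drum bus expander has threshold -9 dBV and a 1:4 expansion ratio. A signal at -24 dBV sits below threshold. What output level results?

The input is 15 dB below the -9 dBV threshold.
A 1:4 expander multiplies undershoot by 4: 15 × 4 = 60 dB below threshold.
Output = -9 − 60 = -69 dBV.

-69 dBV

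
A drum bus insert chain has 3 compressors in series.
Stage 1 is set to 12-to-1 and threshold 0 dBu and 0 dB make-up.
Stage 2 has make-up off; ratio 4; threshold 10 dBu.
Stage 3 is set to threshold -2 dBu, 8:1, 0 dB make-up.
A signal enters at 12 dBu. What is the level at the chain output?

Stage 1: overshoot 12 dB → 12/12 = 1 dB → 1 dBu.
Stage 2: below threshold (1 ≤ 10); passes unchanged; output 1 dBu.
Stage 3: 3 dB above -2 dBu, reduced 8:1 to 0.375 dB above → -1.625 dBu.

-1.625 dBu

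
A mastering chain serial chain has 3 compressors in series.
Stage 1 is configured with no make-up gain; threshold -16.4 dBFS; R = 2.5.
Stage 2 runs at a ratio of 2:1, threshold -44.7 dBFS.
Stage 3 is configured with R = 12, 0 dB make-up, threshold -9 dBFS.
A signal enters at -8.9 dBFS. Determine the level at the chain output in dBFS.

Stage 1: 7.5 dB above -16.4 dBFS, reduced 2.5:1 to 3 dB above → -13.4 dBFS.
Stage 2: -13.4 dBFS is 31.3 dB over -44.7 dBFS; at 2:1 that becomes 15.65 dB over, giving -29.05 dBFS.
Stage 3: -29.05 dBFS is at or below the -9 dBFS threshold — no compression; output -29.05 dBFS.

-29.05 dBFS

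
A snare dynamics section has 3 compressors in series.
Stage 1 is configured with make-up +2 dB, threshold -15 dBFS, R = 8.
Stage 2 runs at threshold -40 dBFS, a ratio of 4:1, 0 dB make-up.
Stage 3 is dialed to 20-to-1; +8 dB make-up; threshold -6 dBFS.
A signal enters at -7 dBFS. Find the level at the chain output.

Stage 1: overshoot 8 dB → 8/8 = 1 dB → -14 dBFS; +2 dB make-up → -12 dBFS.
Stage 2: overshoot 28 dB → 28/4 = 7 dB → -33 dBFS.
Stage 3: below threshold (-33 ≤ -6); passes unchanged; make-up brings it to -25 dBFS.

-25 dBFS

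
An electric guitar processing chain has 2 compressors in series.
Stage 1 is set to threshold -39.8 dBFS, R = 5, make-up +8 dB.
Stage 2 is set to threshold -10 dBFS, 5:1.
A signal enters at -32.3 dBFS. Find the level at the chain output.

-30.3 dBFS

Stage 1: -32.3 dBFS is 7.5 dB over -39.8 dBFS; at 5:1 that becomes 1.5 dB over, giving -38.3 dBFS; +8 dB make-up → -30.3 dBFS.
Stage 2: -30.3 dBFS ≤ -10 dBFS, so stage 2 doesn't engage; output -30.3 dBFS.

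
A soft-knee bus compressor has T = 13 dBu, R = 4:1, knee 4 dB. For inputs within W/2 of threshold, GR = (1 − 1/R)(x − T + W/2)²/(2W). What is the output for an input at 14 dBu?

x − T + W/2 = 14 − 13 + 2 = 3.
GR = (1 − 1/4) × 3² / 8 = 0.75 × 9 / 8 = 0.84375 dB.
Output = 14 − 0.84375 = 13.15625 dBu.

13.15625 dBu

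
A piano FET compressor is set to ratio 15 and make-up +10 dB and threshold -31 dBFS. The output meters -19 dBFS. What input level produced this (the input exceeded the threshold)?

-1 dBFS

Remove make-up: -19 − 10 = -29 dBFS.
That's 2 dB above the -31 dBFS threshold.
Undo the ratio: input overshoot = 2 × 15 = 30 dB, giving input = -1 dBFS.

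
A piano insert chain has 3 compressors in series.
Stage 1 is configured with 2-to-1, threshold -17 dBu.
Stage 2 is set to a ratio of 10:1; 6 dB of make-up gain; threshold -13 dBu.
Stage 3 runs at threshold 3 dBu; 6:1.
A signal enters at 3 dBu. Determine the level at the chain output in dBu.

-6.4 dBu

Stage 1: 20 dB above -17 dBu, reduced 2:1 to 10 dB above → -7 dBu.
Stage 2: overshoot 6 dB → 6/10 = 0.6 dB → -12.4 dBu; +6 dB make-up → -6.4 dBu.
Stage 3: -6.4 dBu ≤ 3 dBu, so stage 3 doesn't engage; output -6.4 dBu.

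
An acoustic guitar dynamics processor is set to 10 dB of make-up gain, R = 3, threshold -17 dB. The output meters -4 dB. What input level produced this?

-8 dB

Stripping the +10 dB make-up gives -14 dB at the gain stage.
That's 3 dB above the -17 dB threshold.
Input overshoot = R × output overshoot = 9 dB → input = -17 + 9 = -8 dB.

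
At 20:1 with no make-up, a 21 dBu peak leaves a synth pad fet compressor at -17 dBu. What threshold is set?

Gain reduction = 21 − (-17) = 38 dB; output overshoot = GR / (R − 1) = 38 / 19 = 2 dB.
Threshold = output − output overshoot = -17 − 2 = -19 dBu.

-19 dBu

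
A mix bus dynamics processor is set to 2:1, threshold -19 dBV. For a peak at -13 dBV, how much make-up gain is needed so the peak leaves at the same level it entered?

3 dB

Overshoot 6 dB → 6/2 = 3 dB after compression, so the compressed level is -19 + 3 = -16 dBV.
Make-up = target − compressed = -13 − (-16) = 3 dB.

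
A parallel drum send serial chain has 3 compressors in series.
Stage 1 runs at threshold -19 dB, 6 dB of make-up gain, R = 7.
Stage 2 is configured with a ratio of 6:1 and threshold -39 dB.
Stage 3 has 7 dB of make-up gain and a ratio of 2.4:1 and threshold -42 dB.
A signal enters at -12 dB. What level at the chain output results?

-31.875 dB

Stage 1: -12 dB is 7 dB over -19 dB; at 7:1 that becomes 1 dB over, giving -18 dB; +6 dB make-up → -12 dB.
Stage 2: -12 dB is 27 dB over -39 dB; at 6:1 that becomes 4.5 dB over, giving -34.5 dB.
Stage 3: -34.5 dB is 7.5 dB over -42 dB; at 2.4:1 that becomes 3.125 dB over, giving -38.875 dB; +7 dB make-up → -31.875 dB.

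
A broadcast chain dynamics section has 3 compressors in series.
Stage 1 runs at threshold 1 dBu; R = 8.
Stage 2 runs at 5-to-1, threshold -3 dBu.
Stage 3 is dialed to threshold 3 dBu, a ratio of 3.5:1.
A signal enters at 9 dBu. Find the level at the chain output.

-2 dBu

Stage 1: overshoot 8 dB → 8/8 = 1 dB → 2 dBu.
Stage 2: overshoot 5 dB → 5/5 = 1 dB → -2 dBu.
Stage 3: -2 dBu is at or below the 3 dBu threshold — no compression; output -2 dBu.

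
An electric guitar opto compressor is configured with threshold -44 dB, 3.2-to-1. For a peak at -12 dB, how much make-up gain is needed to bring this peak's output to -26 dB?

8 dB

Without make-up, output = threshold + overshoot/3.2 = -44 + 10 = -34 dB.
Gap to target: 8 dB.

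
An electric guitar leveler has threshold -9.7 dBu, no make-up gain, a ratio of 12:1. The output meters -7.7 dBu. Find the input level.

14.3 dBu

The compressed level sits -7.7 − (-9.7) = 2 dB over threshold.
Before 12:1 compression the overshoot was 2 × 12 = 24 dB, so input = -9.7 + 24 = 14.3 dBu.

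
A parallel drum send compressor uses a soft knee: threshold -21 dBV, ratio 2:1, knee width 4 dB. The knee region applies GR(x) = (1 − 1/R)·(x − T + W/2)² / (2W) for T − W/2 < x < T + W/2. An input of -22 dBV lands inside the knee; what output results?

x − T + W/2 = -22 − (-21) + 2 = 1.
GR = (1 − 1/2) × 1² / 8 = 0.5 × 1 / 8 = 0.0625 dB.
Output = -22 − 0.0625 = -22.0625 dBV.

-22.0625 dBV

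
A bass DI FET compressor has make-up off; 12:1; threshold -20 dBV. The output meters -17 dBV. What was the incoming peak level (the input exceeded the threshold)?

That's 3 dB above the -20 dBV threshold.
Input overshoot = R × output overshoot = 36 dB → input = -20 + 36 = 16 dBV.

16 dBV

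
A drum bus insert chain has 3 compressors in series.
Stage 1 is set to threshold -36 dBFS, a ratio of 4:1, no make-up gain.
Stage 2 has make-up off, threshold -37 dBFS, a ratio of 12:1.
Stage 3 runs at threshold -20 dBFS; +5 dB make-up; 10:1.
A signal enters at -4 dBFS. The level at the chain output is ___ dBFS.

Stage 1: 32 dB above -36 dBFS, reduced 4:1 to 8 dB above → -28 dBFS.
Stage 2: 9 dB above -37 dBFS, reduced 12:1 to 0.75 dB above → -36.25 dBFS.
Stage 3: -36.25 dBFS is at or below the -20 dBFS threshold — no compression; make-up brings it to -31.25 dBFS.

-31.25 dBFS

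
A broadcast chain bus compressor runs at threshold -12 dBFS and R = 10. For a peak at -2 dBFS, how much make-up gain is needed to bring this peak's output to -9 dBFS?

The peak compresses to -12 + 10/10 = -11 dBFS.
To reach -9 dBFS requires -9 − (-11) = 2 dB of make-up.

2 dB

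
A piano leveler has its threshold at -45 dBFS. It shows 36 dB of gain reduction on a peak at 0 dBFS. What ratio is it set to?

5:1

Input overshoot = 0 − (-45) = 45 dB.
Output overshoot = 45 − 36 = 9 dB.
Ratio = input overshoot / output overshoot = 45 / 9 = 5.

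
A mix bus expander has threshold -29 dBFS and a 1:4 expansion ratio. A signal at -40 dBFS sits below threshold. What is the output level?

Undershoot = (-29) − (-40) = 11 dB.
At 1:4, that expands to 44 dB under threshold.
Output = -29 − 44 = -73 dBFS.

-73 dBFS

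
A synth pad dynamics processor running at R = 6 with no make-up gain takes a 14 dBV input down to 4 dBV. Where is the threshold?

Input is 12 dB above T (since output overshoot × R = input overshoot: (4 − T)·6 = 14 − T gives T = 2 dBV).
Check: 2 + (14 − 2)/6 = 2 + 2 = 4 dBV. ✓

2 dBV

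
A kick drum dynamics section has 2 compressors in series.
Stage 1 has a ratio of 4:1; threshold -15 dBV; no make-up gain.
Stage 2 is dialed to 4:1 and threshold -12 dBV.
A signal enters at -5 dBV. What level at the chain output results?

-12.5 dBV

Stage 1: overshoot 10 dB → 10/4 = 2.5 dB → -12.5 dBV.
Stage 2: -12.5 dBV ≤ -12 dBV, so stage 2 doesn't engage; output -12.5 dBV.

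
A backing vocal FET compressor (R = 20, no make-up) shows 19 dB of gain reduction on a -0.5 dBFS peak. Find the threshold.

Let T be the threshold. Output overshoot = (input overshoot)/R, so -19.5 − T = (-0.5 − T)/20.
20·(-19.5 − T) = -0.5 − T → 19·T = -390 − (-0.5) = -389.5.
T = -389.5/19 = -20.5 dBFS.

-20.5 dBFS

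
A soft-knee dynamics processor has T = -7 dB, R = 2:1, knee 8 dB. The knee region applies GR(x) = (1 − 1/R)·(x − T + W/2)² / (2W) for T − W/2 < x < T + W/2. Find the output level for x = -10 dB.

-10.03125 dB

x − T + W/2 = -10 − (-7) + 4 = 1.
GR = (1 − 1/2) × 1² / 16 = 0.5 × 1 / 16 = 0.03125 dB.
Output = -10 − 0.03125 = -10.03125 dB.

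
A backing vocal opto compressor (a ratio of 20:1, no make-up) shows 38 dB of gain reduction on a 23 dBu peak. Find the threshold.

-17 dBu

Let T be the threshold. Output overshoot = (input overshoot)/R, so -15 − T = (23 − T)/20.
20·(-15 − T) = 23 − T → 19·T = -300 − 23 = -323.
T = -323/19 = -17 dBu.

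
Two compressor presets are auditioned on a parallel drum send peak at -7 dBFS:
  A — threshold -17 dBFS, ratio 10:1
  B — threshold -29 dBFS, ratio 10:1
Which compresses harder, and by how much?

A: overshoot 10 dB → output overshoot 1 dB → GR 9 dB.
B: overshoot 22 dB → output overshoot 2.2 dB → GR 19.8 dB.
Difference: 10.8 dB in favour of B.

B, by 10.8 dB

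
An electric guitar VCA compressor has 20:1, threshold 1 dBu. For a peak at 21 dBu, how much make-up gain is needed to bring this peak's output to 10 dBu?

8 dB

Overshoot 20 dB → 20/20 = 1 dB after compression, so the compressed level is 1 + 1 = 2 dBu.
Make-up = target − compressed = 10 − 2 = 8 dB.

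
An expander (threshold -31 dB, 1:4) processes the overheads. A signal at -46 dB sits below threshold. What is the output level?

-91 dB

Below threshold, a 1:4 expander applies gain = (4−1)×(T − x) of attenuation.
(4−1) × 15 = 45 dB, so output = -46 − 45 = -91 dB.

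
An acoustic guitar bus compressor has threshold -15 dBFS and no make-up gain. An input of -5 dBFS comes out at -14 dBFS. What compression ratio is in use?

Input overshoot = -5 − (-15) = 10 dB; output overshoot = -14 − (-15) = 1 dB.
Ratio = 10 / 1 = 10.

10:1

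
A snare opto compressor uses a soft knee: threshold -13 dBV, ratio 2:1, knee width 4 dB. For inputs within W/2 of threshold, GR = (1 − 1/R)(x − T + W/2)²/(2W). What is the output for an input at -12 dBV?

x − T + W/2 = -12 − (-13) + 2 = 3.
GR = (1 − 1/2) × 3² / 8 = 0.5 × 9 / 8 = 0.5625 dB.
Output = -12 − 0.5625 = -12.5625 dBV.

-12.5625 dBV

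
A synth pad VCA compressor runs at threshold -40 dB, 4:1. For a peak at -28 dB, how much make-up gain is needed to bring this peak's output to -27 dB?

10 dB

Without make-up, output = threshold + overshoot/4 = -40 + 3 = -37 dB.
Gap to target: 10 dB.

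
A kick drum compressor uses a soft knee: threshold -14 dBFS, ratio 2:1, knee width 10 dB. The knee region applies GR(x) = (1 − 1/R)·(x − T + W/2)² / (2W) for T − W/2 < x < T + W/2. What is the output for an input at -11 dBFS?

-12.6 dBFS

x − T + W/2 = -11 − (-14) + 5 = 8.
GR = (1 − 1/2) × 8² / 20 = 0.5 × 64 / 20 = 1.6 dB.
Output = -11 − 1.6 = -12.6 dBFS.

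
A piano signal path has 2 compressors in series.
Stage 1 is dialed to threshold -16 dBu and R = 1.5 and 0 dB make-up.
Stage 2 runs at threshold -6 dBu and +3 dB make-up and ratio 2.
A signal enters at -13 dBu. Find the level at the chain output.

-11 dBu

Stage 1: overshoot 3 dB → 3/1.5 = 2 dB → -14 dBu.
Stage 2: -14 dBu is at or below the -6 dBu threshold — no compression; make-up brings it to -11 dBu.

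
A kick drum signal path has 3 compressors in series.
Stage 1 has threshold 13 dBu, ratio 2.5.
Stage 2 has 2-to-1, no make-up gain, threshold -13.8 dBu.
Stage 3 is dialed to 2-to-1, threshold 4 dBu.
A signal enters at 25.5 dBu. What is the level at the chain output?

Stage 1: 25.5 dBu is 12.5 dB over 13 dBu; at 2.5:1 that becomes 5 dB over, giving 18 dBu.
Stage 2: overshoot 31.8 dB → 31.8/2 = 15.9 dB → 2.1 dBu.
Stage 3: 2.1 dBu ≤ 4 dBu, so stage 3 doesn't engage; output 2.1 dBu.

2.1 dBu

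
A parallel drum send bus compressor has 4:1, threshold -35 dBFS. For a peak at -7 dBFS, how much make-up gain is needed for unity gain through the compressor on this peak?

21 dB

Without make-up, output = threshold + overshoot/4 = -35 + 7 = -28 dBFS.
Gap to target: 21 dB.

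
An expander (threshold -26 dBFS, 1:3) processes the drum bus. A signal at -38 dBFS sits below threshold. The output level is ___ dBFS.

-62 dBFS

The input is 12 dB below the -26 dBFS threshold.
A 1:3 expander multiplies undershoot by 3: 12 × 3 = 36 dB below threshold.
Output = -26 − 36 = -62 dBFS.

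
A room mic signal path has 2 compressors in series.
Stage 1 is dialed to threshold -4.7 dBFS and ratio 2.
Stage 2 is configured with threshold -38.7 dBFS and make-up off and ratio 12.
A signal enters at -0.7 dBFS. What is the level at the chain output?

Stage 1: overshoot 4 dB → 4/2 = 2 dB → -2.7 dBFS.
Stage 2: 36 dB above -38.7 dBFS, reduced 12:1 to 3 dB above → -35.7 dBFS.

-35.7 dBFS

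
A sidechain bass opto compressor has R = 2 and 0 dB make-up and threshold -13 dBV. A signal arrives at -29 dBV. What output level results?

-29 dBV is 16 dB below the -13 dBV threshold, so no gain reduction is applied.
Output = input = -29 dBV.

-29 dBV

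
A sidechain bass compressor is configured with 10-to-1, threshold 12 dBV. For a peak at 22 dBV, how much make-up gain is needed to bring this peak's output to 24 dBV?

11 dB

Overshoot 10 dB → 10/10 = 1 dB after compression, so the compressed level is 12 + 1 = 13 dBV.
Make-up = target − compressed = 24 − 13 = 11 dB.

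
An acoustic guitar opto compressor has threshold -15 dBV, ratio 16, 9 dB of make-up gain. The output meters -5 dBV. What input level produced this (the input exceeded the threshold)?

Before make-up, the level was -5 − 9 = -14 dBV.
That's 1 dB above the -15 dBV threshold.
Before 16:1 compression the overshoot was 1 × 16 = 16 dB, so input = -15 + 16 = 1 dBV.

1 dBV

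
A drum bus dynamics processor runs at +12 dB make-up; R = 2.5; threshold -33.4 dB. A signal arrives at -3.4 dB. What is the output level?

Overshoot: -3.4 − (-33.4) = 30 dB.
2.5:1 compression reduces that to 30/2.5 = 12 dB over.
So the level is -33.4 + 12 = -21.4 dB; make-up adds 12 dB, giving -9.4 dB.

-9.4 dB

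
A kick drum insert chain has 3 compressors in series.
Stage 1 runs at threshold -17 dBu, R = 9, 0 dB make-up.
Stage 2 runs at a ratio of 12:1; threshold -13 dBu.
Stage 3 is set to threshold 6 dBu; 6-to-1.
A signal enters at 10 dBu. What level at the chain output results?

-14 dBu

Stage 1: overshoot 27 dB → 27/9 = 3 dB → -14 dBu.
Stage 2: -14 dBu ≤ -13 dBu, so stage 2 doesn't engage; output -14 dBu.
Stage 3: -14 dBu ≤ 6 dBu, so stage 3 doesn't engage; output -14 dBu.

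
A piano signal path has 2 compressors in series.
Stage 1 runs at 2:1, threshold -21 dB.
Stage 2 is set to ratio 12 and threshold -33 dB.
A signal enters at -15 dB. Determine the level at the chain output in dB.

Stage 1: 6 dB above -21 dB, reduced 2:1 to 3 dB above → -18 dB.
Stage 2: 15 dB above -33 dB, reduced 12:1 to 1.25 dB above → -31.75 dB.

-31.75 dB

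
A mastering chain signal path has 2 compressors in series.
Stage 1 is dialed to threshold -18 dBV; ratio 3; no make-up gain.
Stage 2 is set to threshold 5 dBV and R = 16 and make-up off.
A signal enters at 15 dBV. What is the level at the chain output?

-7 dBV

Stage 1: 15 dBV is 33 dB over -18 dBV; at 3:1 that becomes 11 dB over, giving -7 dBV.
Stage 2: below threshold (-7 ≤ 5); passes unchanged; output -7 dBV.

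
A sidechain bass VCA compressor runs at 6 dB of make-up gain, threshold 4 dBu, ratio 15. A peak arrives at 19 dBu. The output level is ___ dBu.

11 dBu

The input is 15 dB above the 4 dBu threshold.
The 15 dB excess becomes 1 dB after 15:1 reduction.
Output = 4 + 1 = 5 dBu; make-up adds 6 dB, giving 11 dBu.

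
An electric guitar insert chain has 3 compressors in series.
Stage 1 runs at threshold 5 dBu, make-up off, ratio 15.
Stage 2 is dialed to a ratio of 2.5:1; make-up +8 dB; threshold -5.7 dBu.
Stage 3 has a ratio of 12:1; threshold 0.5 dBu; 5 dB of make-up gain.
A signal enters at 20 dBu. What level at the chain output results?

6.04 dBu

Stage 1: overshoot 15 dB → 15/15 = 1 dB → 6 dBu.
Stage 2: 11.7 dB above -5.7 dBu, reduced 2.5:1 to 4.68 dB above → -1.02 dBu; +8 dB make-up → 6.98 dBu.
Stage 3: overshoot 6.48 dB → 6.48/12 = 0.54 dB → 1.04 dBu; +5 dB make-up → 6.04 dBu.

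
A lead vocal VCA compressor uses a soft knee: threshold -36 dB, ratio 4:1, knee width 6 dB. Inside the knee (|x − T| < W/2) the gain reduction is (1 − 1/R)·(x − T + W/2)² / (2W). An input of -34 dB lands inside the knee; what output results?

-35.5625 dB

x − T + W/2 = -34 − (-36) + 3 = 5.
GR = (1 − 1/4) × 5² / 12 = 0.75 × 25 / 12 = 1.5625 dB.
Output = -34 − 1.5625 = -35.5625 dB.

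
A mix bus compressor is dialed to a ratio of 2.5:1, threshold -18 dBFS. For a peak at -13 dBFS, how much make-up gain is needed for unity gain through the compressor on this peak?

Overshoot 5 dB → 5/2.5 = 2 dB after compression, so the compressed level is -18 + 2 = -16 dBFS.
Make-up = target − compressed = -13 − (-16) = 3 dB.

3 dB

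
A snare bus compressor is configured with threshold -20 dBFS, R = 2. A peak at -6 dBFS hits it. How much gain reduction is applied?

Overshoot = -6 − (-20) = 14 dB.
A 2:1 ratio leaves 7 dB of that excess.
Gain reduction = 14 − 7 = 7 dB.

7 dB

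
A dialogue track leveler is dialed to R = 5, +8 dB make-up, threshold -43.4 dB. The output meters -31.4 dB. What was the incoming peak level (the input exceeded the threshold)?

-23.4 dB

Before make-up, the level was -31.4 − 8 = -39.4 dB.
The compressed level sits -39.4 − (-43.4) = 4 dB over threshold.
Before 5:1 compression the overshoot was 4 × 5 = 20 dB, so input = -43.4 + 20 = -23.4 dB.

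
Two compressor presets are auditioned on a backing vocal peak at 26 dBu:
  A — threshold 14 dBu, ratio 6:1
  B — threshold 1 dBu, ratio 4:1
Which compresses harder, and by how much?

A: 12 dB over, compressed to 2 dB over, so 10 dB of GR.
B: 25 dB over, compressed to 6.25 dB over, so 18.75 dB of GR.
B applies 8.75 dB more gain reduction.

B, by 8.75 dB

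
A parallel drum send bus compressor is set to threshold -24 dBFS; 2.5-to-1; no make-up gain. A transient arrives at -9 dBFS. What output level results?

-18 dBFS

-9 dBFS sits 15 dB over threshold.
At 2.5:1 the overshoot is divided by 2.5, leaving 6 dB above threshold.
That puts the output at -18 dBFS.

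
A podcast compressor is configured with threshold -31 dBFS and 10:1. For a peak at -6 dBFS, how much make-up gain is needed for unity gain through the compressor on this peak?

Overshoot 25 dB → 25/10 = 2.5 dB after compression, so the compressed level is -31 + 2.5 = -28.5 dBFS.
Make-up = target − compressed = -6 − (-28.5) = 22.5 dB.

22.5 dB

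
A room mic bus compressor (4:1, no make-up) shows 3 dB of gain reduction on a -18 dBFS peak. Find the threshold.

Gain reduction = -18 − (-21) = 3 dB; output overshoot = GR / (R − 1) = 3 / 3 = 1 dB.
Threshold = output − output overshoot = -21 − 1 = -22 dBFS.

-22 dBFS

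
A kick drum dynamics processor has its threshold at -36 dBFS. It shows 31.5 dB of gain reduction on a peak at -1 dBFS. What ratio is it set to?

10:1

Input overshoot = -1 − (-36) = 35 dB.
Output overshoot = 35 − 31.5 = 3.5 dB.
Ratio = input overshoot / output overshoot = 35 / 3.5 = 10.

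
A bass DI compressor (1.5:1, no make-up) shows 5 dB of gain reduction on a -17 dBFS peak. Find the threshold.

-32 dBFS

Gain reduction = -17 − (-22) = 5 dB; output overshoot = GR / (R − 1) = 5 / 0.5 = 10 dB.
Threshold = output − output overshoot = -22 − 10 = -32 dBFS.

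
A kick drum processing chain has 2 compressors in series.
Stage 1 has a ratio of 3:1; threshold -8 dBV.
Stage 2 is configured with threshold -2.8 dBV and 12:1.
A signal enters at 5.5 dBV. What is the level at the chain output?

-3.5 dBV

Stage 1: 13.5 dB above -8 dBV, reduced 3:1 to 4.5 dB above → -3.5 dBV.
Stage 2: -3.5 dBV ≤ -2.8 dBV, so stage 2 doesn't engage; output -3.5 dBV.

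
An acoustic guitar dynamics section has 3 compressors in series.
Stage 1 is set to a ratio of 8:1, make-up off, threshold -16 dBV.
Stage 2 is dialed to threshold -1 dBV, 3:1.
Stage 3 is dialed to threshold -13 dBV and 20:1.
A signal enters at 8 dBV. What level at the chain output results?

-13 dBV

Stage 1: 24 dB above -16 dBV, reduced 8:1 to 3 dB above → -13 dBV.
Stage 2: -13 dBV is at or below the -1 dBV threshold — no compression; output -13 dBV.
Stage 3: -13 dBV is at or below the -13 dBV threshold — no compression; output -13 dBV.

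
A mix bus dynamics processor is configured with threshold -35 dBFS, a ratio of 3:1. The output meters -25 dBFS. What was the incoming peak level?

That's 10 dB above the -35 dBFS threshold.
Before 3:1 compression the overshoot was 10 × 3 = 30 dB, so input = -35 + 30 = -5 dBFS.

-5 dBFS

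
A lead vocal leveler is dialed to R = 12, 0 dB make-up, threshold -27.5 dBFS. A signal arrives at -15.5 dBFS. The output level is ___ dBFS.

Overshoot: -15.5 − (-27.5) = 12 dB.
At 12:1 the overshoot is divided by 12, leaving 1 dB above threshold.
Output = -27.5 + 1 = -26.5 dBFS.

-26.5 dBFS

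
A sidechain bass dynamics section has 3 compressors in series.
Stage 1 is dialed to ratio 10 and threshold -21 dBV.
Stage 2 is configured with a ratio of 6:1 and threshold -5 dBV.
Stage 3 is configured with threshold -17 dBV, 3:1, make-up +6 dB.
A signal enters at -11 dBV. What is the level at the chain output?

-14 dBV

Stage 1: overshoot 10 dB → 10/10 = 1 dB → -20 dBV.
Stage 2: -20 dBV ≤ -5 dBV, so stage 2 doesn't engage; output -20 dBV.
Stage 3: -20 dBV is at or below the -17 dBV threshold — no compression; make-up brings it to -14 dBV.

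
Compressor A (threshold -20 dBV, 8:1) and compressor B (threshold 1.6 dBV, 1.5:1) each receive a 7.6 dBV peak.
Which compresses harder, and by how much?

A: overshoot 27.6 dB → output overshoot 3.45 dB → GR 24.15 dB.
B: overshoot 6 dB → output overshoot 4 dB → GR 2 dB.
A reduces 22.15 dB more.

A, by 22.15 dB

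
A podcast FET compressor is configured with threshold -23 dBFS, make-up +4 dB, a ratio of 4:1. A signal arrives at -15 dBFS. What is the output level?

-17 dBFS

The input is 8 dB above the -23 dBFS threshold.
4:1 compression reduces that to 8/4 = 2 dB over.
Output = -23 + 2 = -21 dBFS; make-up adds 4 dB, giving -17 dBFS.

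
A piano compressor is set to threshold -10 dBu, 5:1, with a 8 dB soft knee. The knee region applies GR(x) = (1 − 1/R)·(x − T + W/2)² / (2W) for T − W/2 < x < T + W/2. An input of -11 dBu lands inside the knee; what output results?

-11.45 dBu

x − T + W/2 = -11 − (-10) + 4 = 3.
GR = (1 − 1/5) × 3² / 16 = 0.8 × 9 / 16 = 0.45 dB.
Output = -11 − 0.45 = -11.45 dBu.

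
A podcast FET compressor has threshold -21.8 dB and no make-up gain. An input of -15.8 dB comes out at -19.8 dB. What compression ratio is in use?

3:1

Input overshoot = -15.8 − (-21.8) = 6 dB; output overshoot = -19.8 − (-21.8) = 2 dB.
Ratio = 6 / 2 = 3.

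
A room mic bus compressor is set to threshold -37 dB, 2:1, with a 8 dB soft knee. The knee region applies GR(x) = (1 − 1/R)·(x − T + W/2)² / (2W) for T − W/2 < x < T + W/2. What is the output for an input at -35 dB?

x − T + W/2 = -35 − (-37) + 4 = 6.
GR = (1 − 1/2) × 6² / 16 = 0.5 × 36 / 16 = 1.125 dB.
Output = -35 − 1.125 = -36.125 dB.

-36.125 dB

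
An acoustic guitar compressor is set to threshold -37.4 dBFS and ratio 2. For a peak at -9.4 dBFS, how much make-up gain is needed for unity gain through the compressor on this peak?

14 dB

Overshoot 28 dB → 28/2 = 14 dB after compression, so the compressed level is -37.4 + 14 = -23.4 dBFS.
Make-up = target − compressed = -9.4 − (-23.4) = 14 dB.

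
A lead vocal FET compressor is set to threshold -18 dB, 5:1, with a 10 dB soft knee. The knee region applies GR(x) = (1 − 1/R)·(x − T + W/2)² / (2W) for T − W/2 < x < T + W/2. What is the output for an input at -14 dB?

-17.24 dB

x − T + W/2 = -14 − (-18) + 5 = 9.
GR = (1 − 1/5) × 9² / 20 = 0.8 × 81 / 20 = 3.24 dB.
Output = -14 − 3.24 = -17.24 dB.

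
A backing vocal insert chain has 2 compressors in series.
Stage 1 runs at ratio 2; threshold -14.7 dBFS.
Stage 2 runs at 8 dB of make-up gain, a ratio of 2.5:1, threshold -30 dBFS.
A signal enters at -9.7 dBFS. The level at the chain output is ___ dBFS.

-14.88 dBFS

Stage 1: 5 dB above -14.7 dBFS, reduced 2:1 to 2.5 dB above → -12.2 dBFS.
Stage 2: -12.2 dBFS is 17.8 dB over -30 dBFS; at 2.5:1 that becomes 7.12 dB over, giving -22.88 dBFS; +8 dB make-up → -14.88 dBFS.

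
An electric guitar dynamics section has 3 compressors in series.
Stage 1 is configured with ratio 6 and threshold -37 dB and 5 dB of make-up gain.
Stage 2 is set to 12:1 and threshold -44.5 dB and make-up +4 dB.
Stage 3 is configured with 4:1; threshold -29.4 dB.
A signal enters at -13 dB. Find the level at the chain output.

-39.125 dB

Stage 1: 24 dB above -37 dB, reduced 6:1 to 4 dB above → -33 dB; +5 dB make-up → -28 dB.
Stage 2: -28 dB is 16.5 dB over -44.5 dB; at 12:1 that becomes 1.375 dB over, giving -43.125 dB; +4 dB make-up → -39.125 dB.
Stage 3: -39.125 dB ≤ -29.4 dB, so stage 3 doesn't engage; output -39.125 dB.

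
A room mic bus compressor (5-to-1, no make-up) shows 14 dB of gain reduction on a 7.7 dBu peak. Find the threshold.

-9.8 dBu

Gain reduction = 7.7 − (-6.3) = 14 dB; output overshoot = GR / (R − 1) = 14 / 4 = 3.5 dB.
Threshold = output − output overshoot = -6.3 − 3.5 = -9.8 dBu.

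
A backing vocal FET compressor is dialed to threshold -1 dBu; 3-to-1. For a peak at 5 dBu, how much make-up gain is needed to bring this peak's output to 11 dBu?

10 dB

The peak compresses to -1 + 6/3 = 1 dBu.
To reach 11 dBu requires 11 − 1 = 10 dB of make-up.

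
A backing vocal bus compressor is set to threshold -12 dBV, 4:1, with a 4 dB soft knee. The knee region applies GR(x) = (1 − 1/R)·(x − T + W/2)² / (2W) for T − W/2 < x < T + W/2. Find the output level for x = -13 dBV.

-13.09375 dBV

x − T + W/2 = -13 − (-12) + 2 = 1.
GR = (1 − 1/4) × 1² / 8 = 0.75 × 1 / 8 = 0.09375 dB.
Output = -13 − 0.09375 = -13.09375 dBV.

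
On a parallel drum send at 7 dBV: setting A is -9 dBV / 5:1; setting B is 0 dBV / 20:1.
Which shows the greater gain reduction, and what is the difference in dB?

A: overshoot 16 dB → output overshoot 3.2 dB → GR 12.8 dB.
B: overshoot 7 dB → output overshoot 0.35 dB → GR 6.65 dB.
Difference: 6.15 dB in favour of A.

A, by 6.15 dB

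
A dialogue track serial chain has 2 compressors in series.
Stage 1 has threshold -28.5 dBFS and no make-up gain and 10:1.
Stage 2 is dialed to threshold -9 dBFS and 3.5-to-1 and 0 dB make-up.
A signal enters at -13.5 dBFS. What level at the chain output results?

Stage 1: overshoot 15 dB → 15/10 = 1.5 dB → -27 dBFS.
Stage 2: below threshold (-27 ≤ -9); passes unchanged; output -27 dBFS.

-27 dBFS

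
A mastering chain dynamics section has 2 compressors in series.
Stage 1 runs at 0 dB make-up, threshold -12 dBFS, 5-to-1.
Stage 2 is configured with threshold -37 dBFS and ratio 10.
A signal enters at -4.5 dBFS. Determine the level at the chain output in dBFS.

-34.35 dBFS

Stage 1: overshoot 7.5 dB → 7.5/5 = 1.5 dB → -10.5 dBFS.
Stage 2: 26.5 dB above -37 dBFS, reduced 10:1 to 2.65 dB above → -34.35 dBFS.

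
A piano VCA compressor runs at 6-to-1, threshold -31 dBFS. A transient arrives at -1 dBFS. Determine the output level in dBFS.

-26 dBFS

-1 dBFS sits 30 dB over threshold.
At 6:1 the overshoot is divided by 6, leaving 5 dB above threshold.
So the level is -31 + 5 = -26 dBFS.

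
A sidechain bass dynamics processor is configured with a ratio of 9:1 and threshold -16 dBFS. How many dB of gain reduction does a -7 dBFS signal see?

-7 dBFS exceeds the threshold by 9 dB.
After 9:1 compression the overshoot becomes 9/9 = 1 dB.
Gain reduction = 9 − 1 = 8 dB.

8 dB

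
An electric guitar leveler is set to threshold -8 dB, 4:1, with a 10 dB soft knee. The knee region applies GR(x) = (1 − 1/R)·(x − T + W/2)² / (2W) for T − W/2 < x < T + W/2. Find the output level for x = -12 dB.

-12.0375 dB

x − T + W/2 = -12 − (-8) + 5 = 1.
GR = (1 − 1/4) × 1² / 20 = 0.75 × 1 / 20 = 0.0375 dB.
Output = -12 − 0.0375 = -12.0375 dB.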